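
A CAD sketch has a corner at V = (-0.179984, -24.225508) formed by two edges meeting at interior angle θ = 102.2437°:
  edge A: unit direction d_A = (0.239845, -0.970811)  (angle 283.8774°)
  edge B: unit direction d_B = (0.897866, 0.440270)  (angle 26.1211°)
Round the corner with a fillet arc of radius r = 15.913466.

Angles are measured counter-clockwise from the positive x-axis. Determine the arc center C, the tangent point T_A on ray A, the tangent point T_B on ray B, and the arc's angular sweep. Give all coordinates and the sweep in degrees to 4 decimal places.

center=(18.3463,-32.8648) T_A=(2.8974,-36.6815) T_B=(11.3401,-18.5766) sweep=77.7563

bisector direction at 334.9993° = (0.906302,-0.422630)
center distance |VC| = r/sin(θ/2) = 15.913466/sin(51.1219°) = 20.441647
C = V + |VC|·bis = (18.3463,-32.8648)
T_A = V + ((C−V)·d_A)·d_A = V + 12.8305·d_A = (2.8974,-36.6815)
T_B = V + ((C−V)·d_B)·d_B = V + 12.8305·d_B = (11.3401,-18.5766)
sweep = 180° − θ = 77.7563°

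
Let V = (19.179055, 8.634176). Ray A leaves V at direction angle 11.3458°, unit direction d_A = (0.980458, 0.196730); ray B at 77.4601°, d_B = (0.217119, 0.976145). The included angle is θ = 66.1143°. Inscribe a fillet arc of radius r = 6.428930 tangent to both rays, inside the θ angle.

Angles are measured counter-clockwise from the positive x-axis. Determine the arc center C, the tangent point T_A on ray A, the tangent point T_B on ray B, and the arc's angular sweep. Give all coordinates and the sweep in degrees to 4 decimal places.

center=(27.5994,16.8808) T_A=(28.8641,10.5775) T_B=(21.3238,18.2766) sweep=113.8857

bisector direction at 44.4030° = (0.714437,0.699700)
center distance |VC| = r/sin(θ/2) = 6.428930/sin(33.0572°) = 11.785923
C = V + |VC|·bis = (27.5994,16.8808)
T_A = V + ((C−V)·d_A)·d_A = V + 9.8781·d_A = (28.8641,10.5775)
T_B = V + ((C−V)·d_B)·d_B = V + 9.8781·d_B = (21.3238,18.2766)
sweep = 180° − θ = 113.8857°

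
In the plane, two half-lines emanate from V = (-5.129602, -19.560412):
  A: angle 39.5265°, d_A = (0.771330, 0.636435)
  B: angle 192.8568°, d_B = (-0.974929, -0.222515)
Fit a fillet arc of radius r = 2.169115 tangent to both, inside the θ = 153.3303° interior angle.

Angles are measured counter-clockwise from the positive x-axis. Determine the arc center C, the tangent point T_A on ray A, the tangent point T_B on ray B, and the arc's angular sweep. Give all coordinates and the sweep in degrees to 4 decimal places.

bisector direction at 116.1917° = (-0.441375,0.897323)
center distance |VC| = r/sin(θ/2) = 2.169115/sin(76.6651°) = 2.229217
C = V + |VC|·bis = (-6.1135,-17.5601)
T_A = V + ((C−V)·d_A)·d_A = V + 0.5142·d_A = (-4.7330,-19.2332)
T_B = V + ((C−V)·d_B)·d_B = V + 0.5142·d_B = (-5.6309,-19.6748)
sweep = 180° − θ = 26.6697°

center=(-6.1135,-17.5601) T_A=(-4.7330,-19.2332) T_B=(-5.6309,-19.6748) sweep=26.6697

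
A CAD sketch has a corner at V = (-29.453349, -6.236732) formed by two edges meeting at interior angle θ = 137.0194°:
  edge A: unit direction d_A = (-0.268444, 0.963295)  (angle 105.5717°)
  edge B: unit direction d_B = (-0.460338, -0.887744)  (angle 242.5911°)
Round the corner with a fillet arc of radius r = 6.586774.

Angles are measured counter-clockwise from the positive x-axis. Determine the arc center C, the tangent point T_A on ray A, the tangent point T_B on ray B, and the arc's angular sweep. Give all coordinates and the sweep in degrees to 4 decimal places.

center=(-36.4945,-5.5068) T_A=(-30.1495,-3.7386) T_B=(-30.6471,-8.5389) sweep=42.9806

bisector direction at 174.0814° = (-0.994669,0.103115)
center distance |VC| = r/sin(θ/2) = 6.586774/sin(68.5097°) = 7.078902
C = V + |VC|·bis = (-36.4945,-5.5068)
T_A = V + ((C−V)·d_A)·d_A = V + 2.5933·d_A = (-30.1495,-3.7386)
T_B = V + ((C−V)·d_B)·d_B = V + 2.5933·d_B = (-30.6471,-8.5389)
sweep = 180° − θ = 42.9806°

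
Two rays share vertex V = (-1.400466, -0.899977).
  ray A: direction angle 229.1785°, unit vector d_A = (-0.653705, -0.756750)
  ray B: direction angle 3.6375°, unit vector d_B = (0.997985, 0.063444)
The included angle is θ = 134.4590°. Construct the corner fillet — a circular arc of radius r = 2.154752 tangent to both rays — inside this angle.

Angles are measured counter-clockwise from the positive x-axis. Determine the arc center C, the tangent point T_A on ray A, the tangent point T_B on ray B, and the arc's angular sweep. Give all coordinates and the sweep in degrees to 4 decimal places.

center=(-0.3611,-2.9930) T_A=(-1.9917,-1.5844) T_B=(-0.4978,-0.8426) sweep=45.5410

bisector direction at 296.4080° = (0.444760,-0.895650)
center distance |VC| = r/sin(θ/2) = 2.154752/sin(67.2295°) = 2.336883
C = V + |VC|·bis = (-0.3611,-2.9930)
T_A = V + ((C−V)·d_A)·d_A = V + 0.9045·d_A = (-1.9917,-1.5844)
T_B = V + ((C−V)·d_B)·d_B = V + 0.9045·d_B = (-0.4978,-0.8426)
sweep = 180° − θ = 45.5410°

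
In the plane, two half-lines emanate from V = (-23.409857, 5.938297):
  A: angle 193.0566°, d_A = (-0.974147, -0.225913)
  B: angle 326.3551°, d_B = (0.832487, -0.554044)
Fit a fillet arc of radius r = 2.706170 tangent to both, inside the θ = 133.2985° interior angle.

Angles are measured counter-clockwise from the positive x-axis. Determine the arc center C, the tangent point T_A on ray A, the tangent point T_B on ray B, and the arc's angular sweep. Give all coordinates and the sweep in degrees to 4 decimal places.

bisector direction at 259.7058° = (-0.178702,-0.983903)
center distance |VC| = r/sin(θ/2) = 2.706170/sin(66.6492°) = 2.947590
C = V + |VC|·bis = (-23.9366,3.0382)
T_A = V + ((C−V)·d_A)·d_A = V + 1.1683·d_A = (-24.5480,5.6744)
T_B = V + ((C−V)·d_B)·d_B = V + 1.1683·d_B = (-22.4373,5.2910)
sweep = 180° − θ = 46.7015°

center=(-23.9366,3.0382) T_A=(-24.5480,5.6744) T_B=(-22.4373,5.2910) sweep=46.7015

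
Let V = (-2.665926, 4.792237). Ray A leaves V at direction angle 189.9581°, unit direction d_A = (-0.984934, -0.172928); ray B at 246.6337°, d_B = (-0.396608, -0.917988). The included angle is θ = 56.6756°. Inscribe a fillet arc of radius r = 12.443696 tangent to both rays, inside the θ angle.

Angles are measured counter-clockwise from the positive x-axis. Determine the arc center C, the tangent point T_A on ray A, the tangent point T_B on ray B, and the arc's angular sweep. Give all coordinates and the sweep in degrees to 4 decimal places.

bisector direction at 218.2959° = (-0.784821,-0.619723)
center distance |VC| = r/sin(θ/2) = 12.443696/sin(28.3378°) = 26.215524
C = V + |VC|·bis = (-23.2404,-11.4541)
T_A = V + ((C−V)·d_A)·d_A = V + 23.0740·d_A = (-25.3923,0.8021)
T_B = V + ((C−V)·d_B)·d_B = V + 23.0740·d_B = (-11.8172,-16.3894)
sweep = 180° − θ = 123.3244°

center=(-23.2404,-11.4541) T_A=(-25.3923,0.8021) T_B=(-11.8172,-16.3894) sweep=123.3244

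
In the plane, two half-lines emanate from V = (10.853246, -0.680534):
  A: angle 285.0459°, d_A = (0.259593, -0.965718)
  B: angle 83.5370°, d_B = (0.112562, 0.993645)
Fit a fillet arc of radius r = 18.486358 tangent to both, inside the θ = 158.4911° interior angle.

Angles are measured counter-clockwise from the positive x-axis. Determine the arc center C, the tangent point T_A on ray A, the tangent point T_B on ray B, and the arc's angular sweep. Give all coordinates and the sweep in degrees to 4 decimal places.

bisector direction at 4.2914° = (0.997196,0.074830)
center distance |VC| = r/sin(θ/2) = 18.486358/sin(79.2455°) = 18.816859
C = V + |VC|·bis = (29.6173,0.7275)
T_A = V + ((C−V)·d_A)·d_A = V + 3.5112·d_A = (11.7647,-4.0714)
T_B = V + ((C−V)·d_B)·d_B = V + 3.5112·d_B = (11.2485,2.8084)
sweep = 180° − θ = 21.5089°

center=(29.6173,0.7275) T_A=(11.7647,-4.0714) T_B=(11.2485,2.8084) sweep=21.5089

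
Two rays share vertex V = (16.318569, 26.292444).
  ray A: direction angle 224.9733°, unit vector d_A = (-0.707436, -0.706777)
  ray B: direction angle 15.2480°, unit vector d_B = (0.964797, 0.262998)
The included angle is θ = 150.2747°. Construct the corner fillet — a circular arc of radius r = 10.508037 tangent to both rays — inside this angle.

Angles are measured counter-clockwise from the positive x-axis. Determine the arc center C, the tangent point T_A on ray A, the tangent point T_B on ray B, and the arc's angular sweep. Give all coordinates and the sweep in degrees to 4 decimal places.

center=(21.7726,16.8877) T_A=(14.3458,24.3215) T_B=(19.0090,27.0258) sweep=29.7253

bisector direction at 300.1106° = (0.501672,-0.865058)
center distance |VC| = r/sin(θ/2) = 10.508037/sin(75.1373°) = 10.871768
C = V + |VC|·bis = (21.7726,16.8877)
T_A = V + ((C−V)·d_A)·d_A = V + 2.7886·d_A = (14.3458,24.3215)
T_B = V + ((C−V)·d_B)·d_B = V + 2.7886·d_B = (19.0090,27.0258)
sweep = 180° − θ = 29.7253°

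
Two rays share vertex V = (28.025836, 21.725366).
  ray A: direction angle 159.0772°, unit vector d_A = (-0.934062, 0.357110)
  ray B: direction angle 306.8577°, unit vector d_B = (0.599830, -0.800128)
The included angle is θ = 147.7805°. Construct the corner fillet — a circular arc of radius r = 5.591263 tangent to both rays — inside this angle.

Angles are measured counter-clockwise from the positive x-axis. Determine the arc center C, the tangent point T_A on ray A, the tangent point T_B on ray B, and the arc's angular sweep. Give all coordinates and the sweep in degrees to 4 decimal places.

bisector direction at 232.9675° = (-0.602269,-0.798293)
center distance |VC| = r/sin(θ/2) = 5.591263/sin(73.8902°) = 5.819795
C = V + |VC|·bis = (24.5208,17.0795)
T_A = V + ((C−V)·d_A)·d_A = V + 1.6149·d_A = (26.5175,22.3021)
T_B = V + ((C−V)·d_B)·d_B = V + 1.6149·d_B = (28.9945,20.4333)
sweep = 180° − θ = 32.2195°

center=(24.5208,17.0795) T_A=(26.5175,22.3021) T_B=(28.9945,20.4333) sweep=32.2195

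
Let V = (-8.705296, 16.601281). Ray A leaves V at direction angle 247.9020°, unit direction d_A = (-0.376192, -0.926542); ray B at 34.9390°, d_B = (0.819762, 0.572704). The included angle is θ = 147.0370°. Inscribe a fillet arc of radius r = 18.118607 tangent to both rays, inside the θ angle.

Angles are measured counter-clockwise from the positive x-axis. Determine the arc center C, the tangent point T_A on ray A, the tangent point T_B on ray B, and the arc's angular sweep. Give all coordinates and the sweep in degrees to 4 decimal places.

center=(6.0657,4.8184) T_A=(-10.7219,11.6344) T_B=(-4.3109,19.6713) sweep=32.9630

bisector direction at 321.4205° = (0.781744,-0.623600)
center distance |VC| = r/sin(θ/2) = 18.118607/sin(73.5185°) = 18.894975
C = V + |VC|·bis = (6.0657,4.8184)
T_A = V + ((C−V)·d_A)·d_A = V + 5.3606·d_A = (-10.7219,11.6344)
T_B = V + ((C−V)·d_B)·d_B = V + 5.3606·d_B = (-4.3109,19.6713)
sweep = 180° − θ = 32.9630°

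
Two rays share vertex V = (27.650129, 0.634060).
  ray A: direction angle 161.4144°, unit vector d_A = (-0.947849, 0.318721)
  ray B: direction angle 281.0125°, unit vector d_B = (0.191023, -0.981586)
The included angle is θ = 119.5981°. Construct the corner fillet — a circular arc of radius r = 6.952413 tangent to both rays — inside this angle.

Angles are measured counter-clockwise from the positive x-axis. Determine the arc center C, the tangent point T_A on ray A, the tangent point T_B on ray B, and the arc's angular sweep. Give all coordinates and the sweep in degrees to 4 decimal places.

bisector direction at 221.2135° = (-0.752260,-0.658866)
center distance |VC| = r/sin(θ/2) = 6.952413/sin(59.7991°) = 8.044293
C = V + |VC|·bis = (21.5987,-4.6661)
T_A = V + ((C−V)·d_A)·d_A = V + 4.0466·d_A = (23.8146,1.9238)
T_B = V + ((C−V)·d_B)·d_B = V + 4.0466·d_B = (28.4231,-3.3380)
sweep = 180° − θ = 60.4019°

center=(21.5987,-4.6661) T_A=(23.8146,1.9238) T_B=(28.4231,-3.3380) sweep=60.4019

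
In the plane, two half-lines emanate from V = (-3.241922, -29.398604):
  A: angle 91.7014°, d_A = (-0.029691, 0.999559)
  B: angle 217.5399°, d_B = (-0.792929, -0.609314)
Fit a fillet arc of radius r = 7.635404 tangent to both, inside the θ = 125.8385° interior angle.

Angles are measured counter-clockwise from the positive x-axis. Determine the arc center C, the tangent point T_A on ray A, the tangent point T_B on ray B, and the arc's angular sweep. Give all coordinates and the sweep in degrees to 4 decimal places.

bisector direction at 154.6207° = (-0.903490,0.428610)
center distance |VC| = r/sin(θ/2) = 7.635404/sin(62.9192°) = 8.575581
C = V + |VC|·bis = (-10.9899,-25.7230)
T_A = V + ((C−V)·d_A)·d_A = V + 3.9040·d_A = (-3.3578,-25.4963)
T_B = V + ((C−V)·d_B)·d_B = V + 3.9040·d_B = (-6.3375,-31.7774)
sweep = 180° − θ = 54.1615°

center=(-10.9899,-25.7230) T_A=(-3.3578,-25.4963) T_B=(-6.3375,-31.7774) sweep=54.1615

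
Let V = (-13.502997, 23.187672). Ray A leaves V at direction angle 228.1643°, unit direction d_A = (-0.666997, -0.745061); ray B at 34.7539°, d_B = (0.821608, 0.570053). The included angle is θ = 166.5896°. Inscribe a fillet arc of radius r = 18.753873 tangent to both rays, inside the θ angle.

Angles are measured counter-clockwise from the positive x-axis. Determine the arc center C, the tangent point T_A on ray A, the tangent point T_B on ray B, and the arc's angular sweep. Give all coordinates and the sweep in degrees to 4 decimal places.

bisector direction at 311.4591° = (0.662085,-0.749429)
center distance |VC| = r/sin(θ/2) = 18.753873/sin(83.2948°) = 18.883032
C = V + |VC|·bis = (-1.0008,9.0362)
T_A = V + ((C−V)·d_A)·d_A = V + 2.2048·d_A = (-14.9736,21.5450)
T_B = V + ((C−V)·d_B)·d_B = V + 2.2048·d_B = (-11.6915,24.4445)
sweep = 180° − θ = 13.4104°

center=(-1.0008,9.0362) T_A=(-14.9736,21.5450) T_B=(-11.6915,24.4445) sweep=13.4104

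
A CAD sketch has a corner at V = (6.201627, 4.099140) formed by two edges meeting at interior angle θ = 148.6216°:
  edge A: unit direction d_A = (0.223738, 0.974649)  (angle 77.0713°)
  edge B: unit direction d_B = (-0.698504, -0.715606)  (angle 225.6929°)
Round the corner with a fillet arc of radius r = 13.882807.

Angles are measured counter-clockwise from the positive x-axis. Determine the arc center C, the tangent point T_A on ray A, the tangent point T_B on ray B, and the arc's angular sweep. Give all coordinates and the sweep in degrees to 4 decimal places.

center=(-6.4568,11.0059) T_A=(7.0741,7.8997) T_B=(3.4778,1.3087) sweep=31.3784

bisector direction at 151.3821° = (-0.877833,0.478966)
center distance |VC| = r/sin(θ/2) = 13.882807/sin(74.3108°) = 14.420059
C = V + |VC|·bis = (-6.4568,11.0059)
T_A = V + ((C−V)·d_A)·d_A = V + 3.8995·d_A = (7.0741,7.8997)
T_B = V + ((C−V)·d_B)·d_B = V + 3.8995·d_B = (3.4778,1.3087)
sweep = 180° − θ = 31.3784°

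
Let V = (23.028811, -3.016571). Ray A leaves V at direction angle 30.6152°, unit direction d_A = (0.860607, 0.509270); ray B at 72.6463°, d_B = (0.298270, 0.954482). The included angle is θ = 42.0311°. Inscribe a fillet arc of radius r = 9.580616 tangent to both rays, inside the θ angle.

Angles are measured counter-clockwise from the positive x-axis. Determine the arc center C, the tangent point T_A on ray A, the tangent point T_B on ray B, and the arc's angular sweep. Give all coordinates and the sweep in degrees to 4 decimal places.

center=(39.6116,17.9288) T_A=(44.4907,9.6837) T_B=(30.4671,20.7864) sweep=137.9689

bisector direction at 51.6307° = (0.620727,0.784027)
center distance |VC| = r/sin(θ/2) = 9.580616/sin(21.0156°) = 26.715133
C = V + |VC|·bis = (39.6116,17.9288)
T_A = V + ((C−V)·d_A)·d_A = V + 24.9381·d_A = (44.4907,9.6837)
T_B = V + ((C−V)·d_B)·d_B = V + 24.9381·d_B = (30.4671,20.7864)
sweep = 180° − θ = 137.9689°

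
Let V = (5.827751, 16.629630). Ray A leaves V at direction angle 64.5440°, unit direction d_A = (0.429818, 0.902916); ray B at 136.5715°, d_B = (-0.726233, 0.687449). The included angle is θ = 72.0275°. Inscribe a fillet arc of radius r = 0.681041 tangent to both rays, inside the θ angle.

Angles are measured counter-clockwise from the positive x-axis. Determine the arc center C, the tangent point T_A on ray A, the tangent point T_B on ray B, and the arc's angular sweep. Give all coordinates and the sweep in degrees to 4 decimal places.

bisector direction at 100.5577° = (-0.183226,0.983071)
center distance |VC| = r/sin(θ/2) = 0.681041/sin(36.0138°) = 1.158274
C = V + |VC|·bis = (5.6155,17.7683)
T_A = V + ((C−V)·d_A)·d_A = V + 0.9369·d_A = (6.2304,17.4756)
T_B = V + ((C−V)·d_B)·d_B = V + 0.9369·d_B = (5.1473,17.2737)
sweep = 180° − θ = 107.9725°

center=(5.6155,17.7683) T_A=(6.2304,17.4756) T_B=(5.1473,17.2737) sweep=107.9725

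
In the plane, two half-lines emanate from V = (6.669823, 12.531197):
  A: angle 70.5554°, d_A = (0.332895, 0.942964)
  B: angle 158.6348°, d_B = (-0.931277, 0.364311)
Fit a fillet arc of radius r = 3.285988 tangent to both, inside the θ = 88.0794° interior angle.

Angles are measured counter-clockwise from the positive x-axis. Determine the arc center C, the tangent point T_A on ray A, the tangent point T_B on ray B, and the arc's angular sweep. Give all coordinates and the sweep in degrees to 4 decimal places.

bisector direction at 114.5951° = (-0.416203,0.909272)
center distance |VC| = r/sin(θ/2) = 3.285988/sin(44.0397°) = 4.726975
C = V + |VC|·bis = (4.7024,16.8293)
T_A = V + ((C−V)·d_A)·d_A = V + 3.3980·d_A = (7.8010,15.7354)
T_B = V + ((C−V)·d_B)·d_B = V + 3.3980·d_B = (3.5053,13.7691)
sweep = 180° − θ = 91.9206°

center=(4.7024,16.8293) T_A=(7.8010,15.7354) T_B=(3.5053,13.7691) sweep=91.9206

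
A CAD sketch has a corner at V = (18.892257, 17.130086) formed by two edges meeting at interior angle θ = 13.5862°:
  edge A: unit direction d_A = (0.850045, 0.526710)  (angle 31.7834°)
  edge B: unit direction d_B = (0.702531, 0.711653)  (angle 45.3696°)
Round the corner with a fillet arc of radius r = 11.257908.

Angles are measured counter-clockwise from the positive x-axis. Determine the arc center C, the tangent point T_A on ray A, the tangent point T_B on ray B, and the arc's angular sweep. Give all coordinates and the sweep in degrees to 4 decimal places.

bisector direction at 38.5765° = (0.781776,0.623559)
center distance |VC| = r/sin(θ/2) = 11.257908/sin(6.7931°) = 95.176619
C = V + |VC|·bis = (93.2991,76.4783)
T_A = V + ((C−V)·d_A)·d_A = V + 94.5085·d_A = (99.2287,66.9086)
T_B = V + ((C−V)·d_B)·d_B = V + 94.5085·d_B = (85.2874,84.3873)
sweep = 180° − θ = 166.4138°

center=(93.2991,76.4783) T_A=(99.2287,66.9086) T_B=(85.2874,84.3873) sweep=166.4138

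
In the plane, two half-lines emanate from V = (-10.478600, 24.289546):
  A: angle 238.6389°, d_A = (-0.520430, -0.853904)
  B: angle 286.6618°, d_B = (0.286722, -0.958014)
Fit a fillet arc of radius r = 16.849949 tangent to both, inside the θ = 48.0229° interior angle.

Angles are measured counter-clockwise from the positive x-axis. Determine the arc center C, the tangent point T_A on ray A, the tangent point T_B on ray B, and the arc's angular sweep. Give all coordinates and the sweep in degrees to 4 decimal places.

bisector direction at 262.6504° = (-0.127924,-0.991784)
center distance |VC| = r/sin(θ/2) = 16.849949/sin(24.0114°) = 41.408587
C = V + |VC|·bis = (-15.7758,-16.7788)
T_A = V + ((C−V)·d_A)·d_A = V + 37.8253·d_A = (-30.1640,-8.0096)
T_B = V + ((C−V)·d_B)·d_B = V + 37.8253·d_B = (0.3667,-11.9476)
sweep = 180° − θ = 131.9771°

center=(-15.7758,-16.7788) T_A=(-30.1640,-8.0096) T_B=(0.3667,-11.9476) sweep=131.9771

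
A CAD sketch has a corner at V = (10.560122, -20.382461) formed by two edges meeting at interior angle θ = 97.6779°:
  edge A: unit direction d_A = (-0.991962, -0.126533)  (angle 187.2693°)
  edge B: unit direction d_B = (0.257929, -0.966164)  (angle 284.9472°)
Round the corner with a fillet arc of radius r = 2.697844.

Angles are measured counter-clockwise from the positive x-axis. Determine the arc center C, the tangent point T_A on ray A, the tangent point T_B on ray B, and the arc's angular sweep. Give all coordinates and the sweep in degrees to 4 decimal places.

center=(8.5619,-23.3571) T_A=(8.2205,-20.6809) T_B=(11.1685,-22.6612) sweep=82.3221

bisector direction at 236.1082° = (-0.557626,-0.830093)
center distance |VC| = r/sin(θ/2) = 2.697844/sin(48.8389°) = 3.583448
C = V + |VC|·bis = (8.5619,-23.3571)
T_A = V + ((C−V)·d_A)·d_A = V + 2.3585·d_A = (8.2205,-20.6809)
T_B = V + ((C−V)·d_B)·d_B = V + 2.3585·d_B = (11.1685,-22.6612)
sweep = 180° − θ = 82.3221°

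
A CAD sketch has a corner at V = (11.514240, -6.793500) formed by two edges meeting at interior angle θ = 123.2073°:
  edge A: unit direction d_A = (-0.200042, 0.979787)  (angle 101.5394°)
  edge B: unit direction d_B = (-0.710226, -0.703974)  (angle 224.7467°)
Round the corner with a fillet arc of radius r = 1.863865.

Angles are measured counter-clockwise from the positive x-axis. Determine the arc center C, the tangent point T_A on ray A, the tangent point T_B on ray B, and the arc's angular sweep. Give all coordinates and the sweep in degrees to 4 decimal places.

center=(9.4865,-6.1791) T_A=(11.3127,-5.8062) T_B=(10.7986,-7.5028) sweep=56.7927

bisector direction at 163.1431° = (-0.957032,0.289983)
center distance |VC| = r/sin(θ/2) = 1.863865/sin(61.6037°) = 2.118802
C = V + |VC|·bis = (9.4865,-6.1791)
T_A = V + ((C−V)·d_A)·d_A = V + 1.0076·d_A = (11.3127,-5.8062)
T_B = V + ((C−V)·d_B)·d_B = V + 1.0076·d_B = (10.7986,-7.5028)
sweep = 180° − θ = 56.7927°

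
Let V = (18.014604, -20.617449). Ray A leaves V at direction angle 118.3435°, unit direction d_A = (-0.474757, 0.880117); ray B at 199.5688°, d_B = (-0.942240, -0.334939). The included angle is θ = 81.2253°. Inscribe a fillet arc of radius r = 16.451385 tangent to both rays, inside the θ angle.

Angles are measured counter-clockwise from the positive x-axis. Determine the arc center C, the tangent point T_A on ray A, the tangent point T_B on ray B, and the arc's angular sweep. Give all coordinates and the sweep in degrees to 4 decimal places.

bisector direction at 158.9562° = (-0.933306,0.359082)
center distance |VC| = r/sin(θ/2) = 16.451385/sin(40.6127°) = 25.273203
C = V + |VC|·bis = (-5.5730,-11.5423)
T_A = V + ((C−V)·d_A)·d_A = V + 19.1856·d_A = (8.9061,-3.7319)
T_B = V + ((C−V)·d_B)·d_B = V + 19.1856·d_B = (-0.0628,-27.0434)
sweep = 180° − θ = 98.7747°

center=(-5.5730,-11.5423) T_A=(8.9061,-3.7319) T_B=(-0.0628,-27.0434) sweep=98.7747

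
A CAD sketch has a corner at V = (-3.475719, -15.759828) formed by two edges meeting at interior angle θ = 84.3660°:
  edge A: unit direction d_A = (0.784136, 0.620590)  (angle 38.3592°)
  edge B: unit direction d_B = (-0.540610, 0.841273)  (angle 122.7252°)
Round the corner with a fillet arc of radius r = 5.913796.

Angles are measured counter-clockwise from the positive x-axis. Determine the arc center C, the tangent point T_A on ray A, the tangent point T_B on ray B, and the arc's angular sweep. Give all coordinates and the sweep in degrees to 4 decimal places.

bisector direction at 80.5422° = (0.164321,0.986407)
center distance |VC| = r/sin(θ/2) = 5.913796/sin(42.1830°) = 8.806834
C = V + |VC|·bis = (-2.0286,-7.0727)
T_A = V + ((C−V)·d_A)·d_A = V + 6.5259·d_A = (1.6415,-11.7099)
T_B = V + ((C−V)·d_B)·d_B = V + 6.5259·d_B = (-7.0037,-10.2698)
sweep = 180° − θ = 95.6340°

center=(-2.0286,-7.0727) T_A=(1.6415,-11.7099) T_B=(-7.0037,-10.2698) sweep=95.6340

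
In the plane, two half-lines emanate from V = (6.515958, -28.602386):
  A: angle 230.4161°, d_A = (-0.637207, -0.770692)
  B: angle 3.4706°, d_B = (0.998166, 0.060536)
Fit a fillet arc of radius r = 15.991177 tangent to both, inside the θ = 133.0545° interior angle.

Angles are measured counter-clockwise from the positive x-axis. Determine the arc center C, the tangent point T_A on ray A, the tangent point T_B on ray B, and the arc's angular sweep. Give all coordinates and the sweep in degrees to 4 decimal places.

center=(14.4154,-44.1439) T_A=(2.0911,-33.9542) T_B=(13.4473,-28.1820) sweep=46.9455

bisector direction at 296.9434° = (0.453109,-0.891455)
center distance |VC| = r/sin(θ/2) = 15.991177/sin(66.5272°) = 17.433833
C = V + |VC|·bis = (14.4154,-44.1439)
T_A = V + ((C−V)·d_A)·d_A = V + 6.9441·d_A = (2.0911,-33.9542)
T_B = V + ((C−V)·d_B)·d_B = V + 6.9441·d_B = (13.4473,-28.1820)
sweep = 180° − θ = 46.9455°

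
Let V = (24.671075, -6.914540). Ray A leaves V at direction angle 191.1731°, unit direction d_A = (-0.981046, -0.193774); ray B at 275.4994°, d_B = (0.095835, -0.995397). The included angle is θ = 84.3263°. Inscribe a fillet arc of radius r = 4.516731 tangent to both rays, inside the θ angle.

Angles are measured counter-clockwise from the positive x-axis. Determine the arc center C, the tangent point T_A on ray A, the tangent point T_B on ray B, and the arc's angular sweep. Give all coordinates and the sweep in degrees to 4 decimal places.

center=(20.6531,-12.3121) T_A=(19.7779,-7.8810) T_B=(25.1491,-11.8793) sweep=95.6737

bisector direction at 233.3363° = (-0.597118,-0.802154)
center distance |VC| = r/sin(θ/2) = 4.516731/sin(42.1632°) = 6.728896
C = V + |VC|·bis = (20.6531,-12.3121)
T_A = V + ((C−V)·d_A)·d_A = V + 4.9877·d_A = (19.7779,-7.8810)
T_B = V + ((C−V)·d_B)·d_B = V + 4.9877·d_B = (25.1491,-11.8793)
sweep = 180° − θ = 95.6737°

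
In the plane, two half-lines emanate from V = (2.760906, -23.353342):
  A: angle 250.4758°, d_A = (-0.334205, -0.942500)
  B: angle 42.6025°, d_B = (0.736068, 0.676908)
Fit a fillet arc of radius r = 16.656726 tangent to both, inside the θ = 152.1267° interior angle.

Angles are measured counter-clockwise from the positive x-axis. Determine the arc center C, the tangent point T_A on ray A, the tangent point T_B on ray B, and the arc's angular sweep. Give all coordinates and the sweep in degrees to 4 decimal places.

center=(17.0785,-32.8159) T_A=(1.3795,-27.2491) T_B=(5.8034,-20.5554) sweep=27.8733

bisector direction at 326.5392° = (0.834263,-0.551367)
center distance |VC| = r/sin(θ/2) = 16.656726/sin(76.0633°) = 17.161928
C = V + |VC|·bis = (17.0785,-32.8159)
T_A = V + ((C−V)·d_A)·d_A = V + 4.1334·d_A = (1.3795,-27.2491)
T_B = V + ((C−V)·d_B)·d_B = V + 4.1334·d_B = (5.8034,-20.5554)
sweep = 180° − θ = 27.8733°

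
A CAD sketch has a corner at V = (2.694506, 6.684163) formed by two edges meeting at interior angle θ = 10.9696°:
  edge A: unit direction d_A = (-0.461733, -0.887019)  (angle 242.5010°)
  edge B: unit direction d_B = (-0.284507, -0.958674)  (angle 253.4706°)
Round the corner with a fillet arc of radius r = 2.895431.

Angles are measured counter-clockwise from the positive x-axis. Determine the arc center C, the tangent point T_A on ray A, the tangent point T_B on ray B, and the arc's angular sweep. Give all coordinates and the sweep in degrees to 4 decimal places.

bisector direction at 247.9858° = (-0.374836,-0.927091)
center distance |VC| = r/sin(θ/2) = 2.895431/sin(5.4848°) = 30.292740
C = V + |VC|·bis = (-8.6603,-21.4000)
T_A = V + ((C−V)·d_A)·d_A = V + 30.1540·d_A = (-11.2286,-20.0630)
T_B = V + ((C−V)·d_B)·d_B = V + 30.1540·d_B = (-5.8845,-22.2237)
sweep = 180° − θ = 169.0304°

center=(-8.6603,-21.4000) T_A=(-11.2286,-20.0630) T_B=(-5.8845,-22.2237) sweep=169.0304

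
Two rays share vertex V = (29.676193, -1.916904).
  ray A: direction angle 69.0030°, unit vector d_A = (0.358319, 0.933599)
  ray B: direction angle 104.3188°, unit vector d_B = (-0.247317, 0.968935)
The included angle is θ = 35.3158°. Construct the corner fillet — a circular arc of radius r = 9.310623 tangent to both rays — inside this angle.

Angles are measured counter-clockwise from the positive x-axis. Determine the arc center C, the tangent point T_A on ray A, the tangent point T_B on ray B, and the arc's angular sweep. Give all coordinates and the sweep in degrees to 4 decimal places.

bisector direction at 86.6609° = (0.058245,0.998302)
center distance |VC| = r/sin(θ/2) = 9.310623/sin(17.6579°) = 30.694397
C = V + |VC|·bis = (31.4640,28.7254)
T_A = V + ((C−V)·d_A)·d_A = V + 29.2482·d_A = (40.1564,25.3892)
T_B = V + ((C−V)·d_B)·d_B = V + 29.2482·d_B = (22.4426,26.4227)
sweep = 180° − θ = 144.6842°

center=(31.4640,28.7254) T_A=(40.1564,25.3892) T_B=(22.4426,26.4227) sweep=144.6842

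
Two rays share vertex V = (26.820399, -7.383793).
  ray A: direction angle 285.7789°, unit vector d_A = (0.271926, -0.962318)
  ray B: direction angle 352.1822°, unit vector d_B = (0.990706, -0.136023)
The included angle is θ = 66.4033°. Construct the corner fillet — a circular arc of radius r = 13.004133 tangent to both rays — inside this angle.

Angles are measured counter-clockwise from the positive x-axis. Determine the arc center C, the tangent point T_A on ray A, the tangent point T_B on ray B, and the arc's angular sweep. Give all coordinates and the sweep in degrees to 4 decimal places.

bisector direction at 318.9805° = (0.754487,-0.656315)
center distance |VC| = r/sin(θ/2) = 13.004133/sin(33.2017°) = 23.748054
C = V + |VC|·bis = (44.7380,-22.9700)
T_A = V + ((C−V)·d_A)·d_A = V + 19.8711·d_A = (32.2239,-26.5062)
T_B = V + ((C−V)·d_B)·d_B = V + 19.8711·d_B = (46.5069,-10.0867)
sweep = 180° − θ = 113.5967°

center=(44.7380,-22.9700) T_A=(32.2239,-26.5062) T_B=(46.5069,-10.0867) sweep=113.5967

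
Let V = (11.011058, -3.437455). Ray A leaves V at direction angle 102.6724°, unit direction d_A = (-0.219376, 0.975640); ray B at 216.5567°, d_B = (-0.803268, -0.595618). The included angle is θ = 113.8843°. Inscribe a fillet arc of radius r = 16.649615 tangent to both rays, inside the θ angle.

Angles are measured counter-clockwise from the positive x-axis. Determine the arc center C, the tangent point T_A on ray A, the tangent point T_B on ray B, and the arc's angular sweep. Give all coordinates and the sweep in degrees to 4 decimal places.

center=(-7.6102,3.4823) T_A=(8.6338,7.1349) T_B=(2.3066,-9.8918) sweep=66.1157

bisector direction at 159.6146° = (-0.937370,0.348334)
center distance |VC| = r/sin(θ/2) = 16.649615/sin(56.9421°) = 19.865425
C = V + |VC|·bis = (-7.6102,3.4823)
T_A = V + ((C−V)·d_A)·d_A = V + 10.8363·d_A = (8.6338,7.1349)
T_B = V + ((C−V)·d_B)·d_B = V + 10.8363·d_B = (2.3066,-9.8918)
sweep = 180° − θ = 66.1157°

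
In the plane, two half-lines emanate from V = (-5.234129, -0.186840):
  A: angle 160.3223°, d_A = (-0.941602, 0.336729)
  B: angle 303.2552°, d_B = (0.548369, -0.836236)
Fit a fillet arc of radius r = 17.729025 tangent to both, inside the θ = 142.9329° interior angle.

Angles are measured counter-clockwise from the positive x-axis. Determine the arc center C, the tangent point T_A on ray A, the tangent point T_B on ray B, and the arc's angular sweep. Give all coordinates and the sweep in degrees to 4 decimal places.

center=(-16.8005,-14.8791) T_A=(-10.8306,1.8145) T_B=(-1.9748,-5.1571) sweep=37.0671

bisector direction at 231.7887° = (-0.618563,-0.785735)
center distance |VC| = r/sin(θ/2) = 17.729025/sin(71.4664°) = 18.698787
C = V + |VC|·bis = (-16.8005,-14.8791)
T_A = V + ((C−V)·d_A)·d_A = V + 5.9436·d_A = (-10.8306,1.8145)
T_B = V + ((C−V)·d_B)·d_B = V + 5.9436·d_B = (-1.9748,-5.1571)
sweep = 180° − θ = 37.0671°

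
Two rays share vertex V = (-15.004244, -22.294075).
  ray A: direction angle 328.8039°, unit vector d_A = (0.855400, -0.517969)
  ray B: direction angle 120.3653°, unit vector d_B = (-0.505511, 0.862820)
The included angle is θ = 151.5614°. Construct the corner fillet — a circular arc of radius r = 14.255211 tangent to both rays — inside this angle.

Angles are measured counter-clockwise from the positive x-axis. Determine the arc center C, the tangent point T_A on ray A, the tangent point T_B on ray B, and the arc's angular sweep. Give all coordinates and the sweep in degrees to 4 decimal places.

center=(-4.5306,-11.9712) T_A=(-11.9143,-24.1651) T_B=(-16.8303,-19.1774) sweep=28.4386

bisector direction at 44.5846° = (0.712215,0.701962)
center distance |VC| = r/sin(θ/2) = 14.255211/sin(75.7807°) = 14.705756
C = V + |VC|·bis = (-4.5306,-11.9712)
T_A = V + ((C−V)·d_A)·d_A = V + 3.6122·d_A = (-11.9143,-24.1651)
T_B = V + ((C−V)·d_B)·d_B = V + 3.6122·d_B = (-16.8303,-19.1774)
sweep = 180° − θ = 28.4386°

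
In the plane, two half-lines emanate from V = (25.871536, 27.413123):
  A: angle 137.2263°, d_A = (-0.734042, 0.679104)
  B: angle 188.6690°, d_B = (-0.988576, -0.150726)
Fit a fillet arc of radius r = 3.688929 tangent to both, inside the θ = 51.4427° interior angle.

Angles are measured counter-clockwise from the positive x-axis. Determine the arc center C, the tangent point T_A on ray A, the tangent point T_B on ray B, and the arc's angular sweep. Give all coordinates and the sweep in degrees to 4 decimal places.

center=(17.7453,29.9057) T_A=(20.2504,32.6135) T_B=(18.3013,26.2589) sweep=128.5573

bisector direction at 162.9477° = (-0.956037,0.293245)
center distance |VC| = r/sin(θ/2) = 3.688929/sin(25.7214°) = 8.499938
C = V + |VC|·bis = (17.7453,29.9057)
T_A = V + ((C−V)·d_A)·d_A = V + 7.6577·d_A = (20.2504,32.6135)
T_B = V + ((C−V)·d_B)·d_B = V + 7.6577·d_B = (18.3013,26.2589)
sweep = 180° − θ = 128.5573°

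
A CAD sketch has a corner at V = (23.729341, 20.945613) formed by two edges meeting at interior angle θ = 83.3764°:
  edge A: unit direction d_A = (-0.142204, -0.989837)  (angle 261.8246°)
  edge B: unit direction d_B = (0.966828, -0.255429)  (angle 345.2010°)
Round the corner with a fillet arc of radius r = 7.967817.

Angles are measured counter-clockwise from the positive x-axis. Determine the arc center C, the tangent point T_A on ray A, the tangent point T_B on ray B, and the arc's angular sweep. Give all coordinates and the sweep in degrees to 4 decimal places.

center=(30.3439,10.9569) T_A=(22.4571,12.0899) T_B=(32.3792,18.6604) sweep=96.6236

bisector direction at 303.5128° = (0.552123,-0.833762)
center distance |VC| = r/sin(θ/2) = 7.967817/sin(41.6882°) = 11.980300
C = V + |VC|·bis = (30.3439,10.9569)
T_A = V + ((C−V)·d_A)·d_A = V + 8.9466·d_A = (22.4571,12.0899)
T_B = V + ((C−V)·d_B)·d_B = V + 8.9466·d_B = (32.3792,18.6604)
sweep = 180° − θ = 96.6236°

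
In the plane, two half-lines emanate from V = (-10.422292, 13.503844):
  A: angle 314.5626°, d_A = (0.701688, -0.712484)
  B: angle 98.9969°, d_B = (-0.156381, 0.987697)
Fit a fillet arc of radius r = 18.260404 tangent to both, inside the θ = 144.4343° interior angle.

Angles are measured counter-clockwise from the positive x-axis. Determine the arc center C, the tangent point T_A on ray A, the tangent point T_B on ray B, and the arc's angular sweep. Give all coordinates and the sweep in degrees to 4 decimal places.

bisector direction at 26.7797° = (0.892745,0.450562)
center distance |VC| = r/sin(θ/2) = 18.260404/sin(72.2172°) = 19.176648
C = V + |VC|·bis = (6.6976,22.1441)
T_A = V + ((C−V)·d_A)·d_A = V + 5.8567·d_A = (-6.3127,9.3310)
T_B = V + ((C−V)·d_B)·d_B = V + 5.8567·d_B = (-11.3382,19.2885)
sweep = 180° − θ = 35.5657°

center=(6.6976,22.1441) T_A=(-6.3127,9.3310) T_B=(-11.3382,19.2885) sweep=35.5657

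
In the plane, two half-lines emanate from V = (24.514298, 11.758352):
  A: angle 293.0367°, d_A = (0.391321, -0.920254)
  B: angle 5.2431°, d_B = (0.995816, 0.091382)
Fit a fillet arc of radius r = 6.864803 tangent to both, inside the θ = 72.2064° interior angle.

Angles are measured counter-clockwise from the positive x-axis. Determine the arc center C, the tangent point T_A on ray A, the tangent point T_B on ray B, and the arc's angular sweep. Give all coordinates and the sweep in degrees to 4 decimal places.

bisector direction at 329.1399° = (0.858422,-0.512944)
center distance |VC| = r/sin(θ/2) = 6.864803/sin(36.1032°) = 11.650237
C = V + |VC|·bis = (34.5151,5.7824)
T_A = V + ((C−V)·d_A)·d_A = V + 9.4129·d_A = (28.1978,3.0961)
T_B = V + ((C−V)·d_B)·d_B = V + 9.4129·d_B = (33.8878,12.6185)
sweep = 180° − θ = 107.7936°

center=(34.5151,5.7824) T_A=(28.1978,3.0961) T_B=(33.8878,12.6185) sweep=107.7936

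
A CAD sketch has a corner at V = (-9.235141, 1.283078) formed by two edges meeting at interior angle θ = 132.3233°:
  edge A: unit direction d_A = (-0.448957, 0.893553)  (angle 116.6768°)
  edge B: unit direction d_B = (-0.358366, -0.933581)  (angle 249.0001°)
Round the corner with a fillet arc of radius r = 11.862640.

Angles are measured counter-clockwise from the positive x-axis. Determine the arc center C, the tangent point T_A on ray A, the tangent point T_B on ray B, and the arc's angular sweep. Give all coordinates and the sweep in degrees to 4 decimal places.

bisector direction at 182.8384° = (-0.998773,-0.049520)
center distance |VC| = r/sin(θ/2) = 11.862640/sin(66.1616°) = 12.969037
C = V + |VC|·bis = (-22.1883,0.6409)
T_A = V + ((C−V)·d_A)·d_A = V + 5.2415·d_A = (-11.5884,5.9667)
T_B = V + ((C−V)·d_B)·d_B = V + 5.2415·d_B = (-11.1135,-3.6103)
sweep = 180° − θ = 47.6767°

center=(-22.1883,0.6409) T_A=(-11.5884,5.9667) T_B=(-11.1135,-3.6103) sweep=47.6767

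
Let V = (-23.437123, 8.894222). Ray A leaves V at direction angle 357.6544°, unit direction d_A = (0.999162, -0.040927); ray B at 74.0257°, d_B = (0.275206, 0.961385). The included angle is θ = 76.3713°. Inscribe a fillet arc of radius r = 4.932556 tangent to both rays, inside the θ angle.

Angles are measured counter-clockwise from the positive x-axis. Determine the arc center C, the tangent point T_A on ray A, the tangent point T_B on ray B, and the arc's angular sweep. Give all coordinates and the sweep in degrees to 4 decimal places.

bisector direction at 35.8401° = (0.810655,0.585524)
center distance |VC| = r/sin(θ/2) = 4.932556/sin(38.1857°) = 7.978751
C = V + |VC|·bis = (-16.9691,13.5660)
T_A = V + ((C−V)·d_A)·d_A = V + 6.2714·d_A = (-17.1710,8.6376)
T_B = V + ((C−V)·d_B)·d_B = V + 6.2714·d_B = (-21.7112,14.9234)
sweep = 180° − θ = 103.6287°

center=(-16.9691,13.5660) T_A=(-17.1710,8.6376) T_B=(-21.7112,14.9234) sweep=103.6287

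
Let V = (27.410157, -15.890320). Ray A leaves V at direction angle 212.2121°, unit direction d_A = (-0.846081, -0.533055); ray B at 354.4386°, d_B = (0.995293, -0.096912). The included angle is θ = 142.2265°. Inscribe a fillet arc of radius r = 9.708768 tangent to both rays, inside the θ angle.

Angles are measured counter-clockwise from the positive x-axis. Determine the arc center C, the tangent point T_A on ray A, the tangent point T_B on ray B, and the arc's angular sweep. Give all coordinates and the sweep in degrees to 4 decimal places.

bisector direction at 283.3253° = (0.230480,-0.973077)
center distance |VC| = r/sin(θ/2) = 9.708768/sin(71.1132°) = 10.261230
C = V + |VC|·bis = (29.7752,-25.8753)
T_A = V + ((C−V)·d_A)·d_A = V + 3.3215·d_A = (24.5999,-17.6609)
T_B = V + ((C−V)·d_B)·d_B = V + 3.3215·d_B = (30.7161,-16.2122)
sweep = 180° − θ = 37.7735°

center=(29.7752,-25.8753) T_A=(24.5999,-17.6609) T_B=(30.7161,-16.2122) sweep=37.7735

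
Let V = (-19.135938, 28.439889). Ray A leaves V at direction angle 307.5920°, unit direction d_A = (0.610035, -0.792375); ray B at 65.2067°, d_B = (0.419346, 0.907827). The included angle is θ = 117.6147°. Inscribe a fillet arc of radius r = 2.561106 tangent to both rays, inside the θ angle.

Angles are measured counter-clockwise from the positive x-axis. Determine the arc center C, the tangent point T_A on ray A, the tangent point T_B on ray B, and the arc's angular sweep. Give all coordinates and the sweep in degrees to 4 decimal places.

center=(-16.1607,28.7736) T_A=(-18.1900,27.2112) T_B=(-18.4857,29.8476) sweep=62.3853

bisector direction at 6.3993° = (0.993769,0.111458)
center distance |VC| = r/sin(θ/2) = 2.561106/sin(58.8073°) = 2.993937
C = V + |VC|·bis = (-16.1607,28.7736)
T_A = V + ((C−V)·d_A)·d_A = V + 1.5506·d_A = (-18.1900,27.2112)
T_B = V + ((C−V)·d_B)·d_B = V + 1.5506·d_B = (-18.4857,29.8476)
sweep = 180° − θ = 62.3853°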